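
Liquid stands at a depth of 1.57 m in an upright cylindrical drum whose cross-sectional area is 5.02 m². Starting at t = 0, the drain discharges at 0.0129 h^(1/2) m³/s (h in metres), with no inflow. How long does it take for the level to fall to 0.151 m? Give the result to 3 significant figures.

A dh/dt = −Q_out = −0.0129 √h.
Separate and integrate: 2(√h − √h₀) = −(0.0129/A) t.
t = 2A(√h₀ − √h)/0.0129 = 2·5.02·(√1.57 − √0.151)/0.0129
  = 10.040 × (1.2530 − 0.38859) / 0.0129 = 672.77 s.

673 s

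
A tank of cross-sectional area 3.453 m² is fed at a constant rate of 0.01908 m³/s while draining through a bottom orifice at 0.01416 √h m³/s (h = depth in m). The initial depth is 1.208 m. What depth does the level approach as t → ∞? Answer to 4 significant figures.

Level balance: A dh/dt = 0.01908 − 0.01416 √h. Setting dh/dt = 0:
Q_in = 0.01416 √h_ss ⇒ √h_ss = 0.01908/0.01416 = 1.34746.
h_ss = 1.34746² = 1.81564 m. (Since h₀ = 1.208 m < h_ss, the level will rise toward this value.)

1.816 m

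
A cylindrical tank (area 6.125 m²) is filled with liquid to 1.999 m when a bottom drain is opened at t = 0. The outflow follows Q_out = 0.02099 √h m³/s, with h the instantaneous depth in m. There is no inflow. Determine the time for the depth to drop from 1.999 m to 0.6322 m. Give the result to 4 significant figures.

361.1 s

Mass balance (ρ constant): A dh/dt = −0.02099 √h.
This is separable: 2 d(√h)/dt = −0.02099/A, so √h = √h₀ − (0.02099/(2A)) t.
t = 2A(√h₀ − √h)/0.02099 = 2·6.125·(√1.999 − √0.6322)/0.02099
  = 12.2500 × (1.41386 − 0.795110) / 0.02099 = 361.109 s.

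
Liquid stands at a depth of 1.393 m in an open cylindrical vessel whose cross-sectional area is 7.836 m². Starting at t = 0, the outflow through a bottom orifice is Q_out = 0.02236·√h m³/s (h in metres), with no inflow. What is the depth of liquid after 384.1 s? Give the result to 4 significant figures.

0.3997 m

A dh/dt = −Q_out = −0.02236 √h.
Separate and integrate: 2(√h − √h₀) = −(0.02236/A) t.
√h = √1.393 − 0.02236·384.1/(2·7.836) = 1.18025 − 0.548014 = 0.632240.
h = 0.632240² = 0.399728 m.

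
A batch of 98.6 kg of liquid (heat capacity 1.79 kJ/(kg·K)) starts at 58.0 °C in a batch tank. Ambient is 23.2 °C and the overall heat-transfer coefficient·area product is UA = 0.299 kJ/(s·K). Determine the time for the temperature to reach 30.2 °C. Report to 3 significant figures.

947 s

First-law balance (no shaft work): M c_p dT/dt = −UA(T − T_amb).
τ = M c_p/UA = 590.28 s; T_ss = T_amb = 23.200 °C.
T(t) = T_ss + (T₀ − T_ss)e^(−t/τ); set T = 30.2:
t = −τ ln[(T − T_ss)/(T₀ − T_ss)] = −590.28 · ln(0.20115) = 946.64 s.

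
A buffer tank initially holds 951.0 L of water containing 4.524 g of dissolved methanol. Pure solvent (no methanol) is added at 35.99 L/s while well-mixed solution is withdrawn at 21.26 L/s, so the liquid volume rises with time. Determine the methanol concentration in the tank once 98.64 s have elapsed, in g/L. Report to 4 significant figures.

Total volume: dV/dt = Q_in − Q_out = 14.7300 L/s, so V(t) = 951.0 + 14.7300 t and V(98.64) = 2403.97 L.
Species balance (pure solvent in): dm/dt = −Q_out · m/V(t).
dm/m = −Q_out dt/(V₀ + 14.7300 t); integrating gives ln(m/m₀) = −(Q_out/(Q_in−Q_out)) ln(V/V₀).
m = m₀ (V₀/V)^(Q_out/(Q_in−Q_out)) = 4.524 × (951.0/2403.97)^(1.44331) = 1.18640 g.
C = m/V = 1.18640/2403.97 = 0.000493518 g/L.

0.0004935 g/L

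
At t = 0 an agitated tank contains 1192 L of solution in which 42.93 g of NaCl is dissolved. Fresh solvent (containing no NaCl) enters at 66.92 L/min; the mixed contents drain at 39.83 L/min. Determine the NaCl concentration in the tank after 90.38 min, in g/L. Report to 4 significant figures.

Let m(t) be the amount of NaCl. Volume: V(t) = V₀ + (Q_in − Q_out) t = 1192 + 27.0900 t; V(90.38) = 3640.39 L.
Species balance (pure solvent in): dm/dt = −Q_out · m/V(t).
dm/m = −Q_out dt/(V₀ + 27.0900 t); integrating gives ln(m/m₀) = −(Q_out/(Q_in−Q_out)) ln(V/V₀).
m = m₀ (V₀/V)^(Q_out/(Q_in−Q_out)) = 42.93 × (1192/3640.39)^(1.47028) = 8.31498 g.
C = m/V = 8.31498/3640.39 = 0.00228409 g/L.

0.002284 g/L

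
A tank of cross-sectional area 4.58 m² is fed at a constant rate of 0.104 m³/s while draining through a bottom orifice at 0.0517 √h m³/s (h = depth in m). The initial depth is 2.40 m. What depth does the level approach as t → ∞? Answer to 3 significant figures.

4.05 m

A dh/dt = Q_in − 0.0517 √h. Steady state requires inflow = outflow:
Q_in = 0.0517 √h_ss ⇒ √h_ss = 0.104/0.0517 = 2.0116.
h_ss = 2.0116² = 4.0466 m. (Since h₀ = 2.40 m < h_ss, the level will rise toward this value.)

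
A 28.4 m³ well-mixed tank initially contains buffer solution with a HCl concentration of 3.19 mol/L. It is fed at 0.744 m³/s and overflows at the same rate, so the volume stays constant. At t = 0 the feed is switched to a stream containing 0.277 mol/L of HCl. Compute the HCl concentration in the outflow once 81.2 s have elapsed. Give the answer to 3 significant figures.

Unsteady species balance (constant V, well mixed): V dC/dt = Q(C_in − C).
So dC/dt = (C_in − C)/τ with τ = V/Q = 28.4/0.744 = 38.172 s.
Solution: C(t) = C_in + (C₀ − C_in) e^(−t/τ).
C(81.2) = 0.277 + (3.19 − 0.277)·e^(−81.2/38.172) = 0.277 + (2.9130)·0.11917 = 0.62414 mol/L.

0.624 mol/L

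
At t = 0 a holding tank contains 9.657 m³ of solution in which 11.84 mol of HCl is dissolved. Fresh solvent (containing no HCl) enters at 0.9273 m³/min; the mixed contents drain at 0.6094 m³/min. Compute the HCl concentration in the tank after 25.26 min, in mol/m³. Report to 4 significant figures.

Total volume: dV/dt = Q_in − Q_out = 0.317900 m³/min, so V(t) = 9.657 + 0.317900 t and V(25.26) = 17.6872 m³.
Solute balance: dm/dt = 0 − Q_out C = −Q_out m/V(t).
Separate: dm/m = −Q_out dt/V(t) ⇒ ln(m/m₀) = −(Q_out/(Q_in−Q_out)) ln(V/V₀).
m = m₀ (V₀/V)^(Q_out/(Q_in−Q_out)) = 11.84 × (9.657/17.6872)^(1.91696) = 3.71147 mol.
C = m/V = 3.71147/17.6872 = 0.209840 mol/m³.

0.2098 mol/m³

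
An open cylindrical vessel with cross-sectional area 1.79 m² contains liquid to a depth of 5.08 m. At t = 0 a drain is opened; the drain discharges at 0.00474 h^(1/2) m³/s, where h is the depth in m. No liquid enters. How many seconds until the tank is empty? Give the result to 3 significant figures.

Unsteady balance on liquid volume: A dh/dt = −0.00474 √h.
∫ h^(−1/2) dh = −(0.00474/A) ∫ dt, giving 2√h = 2√h₀ − (0.00474/A) t.
Set h = 0: 2√h₀ = (0.00474/A) t_empty ⇒ t_empty = 2A√h₀/0.00474.
t_empty = 2·1.79·√5.08/0.00474 = 3.5800·2.2539/0.00474 = 1702.3 s.

1700 s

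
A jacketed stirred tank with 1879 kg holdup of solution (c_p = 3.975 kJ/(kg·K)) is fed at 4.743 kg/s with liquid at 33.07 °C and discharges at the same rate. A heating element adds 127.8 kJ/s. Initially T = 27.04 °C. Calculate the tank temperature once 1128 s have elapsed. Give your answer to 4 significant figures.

39.11 °C

Energy balance: M c_p dT/dt = ṁ c_p (T_in − T) + 127.8.
τ = M/ṁ = 396.163 s; T_ss = T_in + Q̇/(ṁ c_p) = 33.07 + 127.8/(4.743·3.975) = 39.8486 °C.
Integrating: T(t) = T_ss + (T₀ − T_ss) e^(−t/τ).
T(1128) = 39.8486 + (-12.8086)·e^(−1128/396.163) = 39.8486 + (-12.8086)·0.0579999 = 39.1057 °C.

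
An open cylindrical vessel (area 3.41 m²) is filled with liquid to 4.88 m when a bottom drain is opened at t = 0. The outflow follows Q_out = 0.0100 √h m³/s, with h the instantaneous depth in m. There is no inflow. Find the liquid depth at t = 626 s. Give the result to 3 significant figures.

1.67 m

Unsteady balance on liquid volume: A dh/dt = −0.0100 √h.
Separate and integrate: 2(√h − √h₀) = −(0.0100/A) t.
√h = √4.88 − 0.0100·626/(2·3.41) = 2.2091 − 0.91789 = 1.2912.
h = 1.2912² = 1.6672 m.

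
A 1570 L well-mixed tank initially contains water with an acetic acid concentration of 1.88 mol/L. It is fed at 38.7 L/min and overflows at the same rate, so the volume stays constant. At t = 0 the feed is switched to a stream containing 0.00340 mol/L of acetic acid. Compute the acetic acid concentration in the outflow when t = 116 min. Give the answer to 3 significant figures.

0.111 mol/L

Species balance on the tank: V dC/dt = Q(C_in − C).
So dC/dt = (C_in − C)/τ with τ = V/Q = 1570/38.7 = 40.568 min.
C approaches C_in exponentially: C(t) = C_in + (C₀ − C_in) e^(−t/τ).
C(116) = 0.00340 + (1.88 − 0.00340)·e^(−116/40.568) = 0.00340 + (1.8766)·0.057305 = 0.11094 mol/L.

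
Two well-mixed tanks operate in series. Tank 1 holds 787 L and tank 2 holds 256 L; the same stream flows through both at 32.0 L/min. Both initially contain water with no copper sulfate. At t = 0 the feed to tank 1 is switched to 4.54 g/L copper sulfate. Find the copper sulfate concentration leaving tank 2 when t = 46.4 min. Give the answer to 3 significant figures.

Time constants: τᵢ = Vᵢ/Q for each well-mixed tank.
τ₁ = 787/32.0 = 24.594 min; τ₂ = 256/32.0 = 8.0000 min.
Tank 1: C₁ = C_in(1 − e^(−t/τ₁)). Tank 2 (τ₁ ≠ τ₂): C₂ = C_in[1 − (τ₁ e^(−t/τ₁) − τ₂ e^(−t/τ₂))/(τ₁ − τ₂)].
At t = 46.4: e^(−t/τ₁) = 0.15158, e^(−t/τ₂) = 0.0030276.
C₂ = 4.54·[1 − (24.594·0.15158 − 8.0000·0.0030276)/(16.594)] = 4.54·0.77681 = 3.5267 g/L.

3.53 g/L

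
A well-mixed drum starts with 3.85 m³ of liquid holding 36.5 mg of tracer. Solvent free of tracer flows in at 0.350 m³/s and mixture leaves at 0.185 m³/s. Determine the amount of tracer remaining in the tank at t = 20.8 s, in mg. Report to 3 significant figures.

17.9 mg

Let m(t) be the amount of tracer. Volume: V(t) = V₀ + (Q_in − Q_out) t = 3.85 + 0.16500 t; V(20.8) = 7.2820 m³.
No tracer enters, so dm/dt = −Q_out · (m/V).
dm/m = −Q_out dt/(V₀ + 0.16500 t); integrating gives ln(m/m₀) = −(Q_out/(Q_in−Q_out)) ln(V/V₀).
m = m₀ (V₀/V)^(Q_out/(Q_in−Q_out)) = 36.5 × (3.85/7.2820)^(1.1212) = 17.863 mg.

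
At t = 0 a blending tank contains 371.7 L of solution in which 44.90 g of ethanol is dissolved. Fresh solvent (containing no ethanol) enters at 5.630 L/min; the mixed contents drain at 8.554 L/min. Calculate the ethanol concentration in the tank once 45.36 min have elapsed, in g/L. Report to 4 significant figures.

Let m(t) be the amount of ethanol. Volume: V(t) = V₀ + (Q_in − Q_out) t = 371.7 − 2.92400 t; V(45.36) = 239.067 L.
Solute balance: dm/dt = 0 − Q_out C = −Q_out m/V(t).
dm/m = −Q_out dt/(V₀ − 2.92400 t); integrating gives ln(m/m₀) = −(Q_out/(Q_in−Q_out)) ln(V/V₀).
m = m₀ (V₀/V)^(Q_out/(Q_in−Q_out)) = 44.90 × (371.7/239.067)^(-2.92544) = 12.3458 g.
C = m/V = 12.3458/239.067 = 0.0516416 g/L.

0.05164 g/L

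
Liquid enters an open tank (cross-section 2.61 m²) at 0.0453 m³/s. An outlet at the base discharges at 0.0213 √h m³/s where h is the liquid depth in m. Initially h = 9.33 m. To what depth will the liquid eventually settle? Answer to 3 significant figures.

4.52 m

A dh/dt = Q_in − 0.0213 √h. Steady state requires inflow = outflow:
Q_in = 0.0213 √h_ss ⇒ √h_ss = 0.0453/0.0213 = 2.1268.
h_ss = 2.1268² = 4.5231 m. (Since h₀ = 9.33 m > h_ss, the level will fall toward this value.)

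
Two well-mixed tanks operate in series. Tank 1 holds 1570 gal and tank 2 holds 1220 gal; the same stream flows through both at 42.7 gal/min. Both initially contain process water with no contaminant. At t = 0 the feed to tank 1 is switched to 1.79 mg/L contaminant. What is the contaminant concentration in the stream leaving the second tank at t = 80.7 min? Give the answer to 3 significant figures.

Species balance on tank i: dCᵢ/dt = (Cᵢ₋₁ − Cᵢ)/τᵢ with τᵢ = Vᵢ/Q.
τ₁ = 1570/42.7 = 36.768 min; τ₂ = 1220/42.7 = 28.571 min.
Solving the cascade with C₁(0)=C₂(0)=0 gives C₂(t) = C_in[1 − (τ₁ e^(−t/τ₁) − τ₂ e^(−t/τ₂))/(τ₁ − τ₂)].
At t = 80.7: e^(−t/τ₁) = 0.11138, e^(−t/τ₂) = 0.059338.
C₂ = 1.79·[1 − (36.768·0.11138 − 28.571·0.059338)/(8.1967)] = 1.79·0.70723 = 1.2659 mg/L.

1.27 mg/L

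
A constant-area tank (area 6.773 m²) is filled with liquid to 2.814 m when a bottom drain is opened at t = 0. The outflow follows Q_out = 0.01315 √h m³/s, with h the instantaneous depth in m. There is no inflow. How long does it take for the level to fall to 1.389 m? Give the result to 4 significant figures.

With no inflow, A dh/dt = −0.01315 √h.
This is separable: 2 d(√h)/dt = −0.01315/A, so √h = √h₀ − (0.01315/(2A)) t.
t = 2A(√h₀ − √h)/0.01315 = 2·6.773·(√2.814 − √1.389)/0.01315
  = 13.5460 × (1.67750 − 1.17856) / 0.01315 = 513.965 s.

514.0 s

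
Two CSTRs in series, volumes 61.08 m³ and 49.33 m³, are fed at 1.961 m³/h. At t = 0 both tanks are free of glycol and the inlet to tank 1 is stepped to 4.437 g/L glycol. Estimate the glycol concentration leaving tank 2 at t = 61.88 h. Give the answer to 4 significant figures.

Species balance on tank i: dCᵢ/dt = (Cᵢ₋₁ − Cᵢ)/τᵢ with τᵢ = Vᵢ/Q.
τ₁ = 61.08/1.961 = 31.1474 h; τ₂ = 49.33/1.961 = 25.1555 h.
Tank 1: C₁ = C_in(1 − e^(−t/τ₁)). Tank 2 (τ₁ ≠ τ₂): C₂ = C_in[1 − (τ₁ e^(−t/τ₁) − τ₂ e^(−t/τ₂))/(τ₁ − τ₂)].
At t = 61.88: e^(−t/τ₁) = 0.137149, e^(−t/τ₂) = 0.0854438.
C₂ = 4.437·[1 − (31.1474·0.137149 − 25.1555·0.0854438)/(5.99184)] = 4.437·0.645775 = 2.86530 g/L.

2.865 g/L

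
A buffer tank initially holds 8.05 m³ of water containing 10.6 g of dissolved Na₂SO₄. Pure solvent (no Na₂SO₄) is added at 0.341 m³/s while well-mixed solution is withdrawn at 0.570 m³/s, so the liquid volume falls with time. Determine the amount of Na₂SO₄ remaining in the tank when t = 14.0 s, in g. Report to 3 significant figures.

2.99 g

Let m(t) be the amount of Na₂SO₄. Volume: V(t) = V₀ + (Q_in − Q_out) t = 8.05 − 0.22900 t; V(14.0) = 4.8440 m³.
No Na₂SO₄ enters, so dm/dt = −Q_out · (m/V).
dm/m = −Q_out dt/(V₀ − 0.22900 t); integrating gives ln(m/m₀) = −(Q_out/(Q_in−Q_out)) ln(V/V₀).
m = m₀ (V₀/V)^(Q_out/(Q_in−Q_out)) = 10.6 × (8.05/4.8440)^(-2.4891) = 2.9939 g.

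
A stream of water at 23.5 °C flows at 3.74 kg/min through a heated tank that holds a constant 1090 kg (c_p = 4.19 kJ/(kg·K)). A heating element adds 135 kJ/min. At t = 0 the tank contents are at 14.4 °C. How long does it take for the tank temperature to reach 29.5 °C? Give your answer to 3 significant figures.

First-law balance (no shaft work): M c_p dT/dt = ṁ c_p (T_in − T) + 135.
τ = M/ṁ = 291.44 min; T_ss = T_in + Q̇/(ṁ c_p) = 32.115 °C.
T(t) = T_ss + (T₀ − T_ss) e^(−t/τ). Set T = 29.5:
e^(−t/τ) = (29.5 − 32.115)/(14.4 − 32.115) = 0.14761
t = −291.44 · ln(0.14761) = 557.59 min.

558 min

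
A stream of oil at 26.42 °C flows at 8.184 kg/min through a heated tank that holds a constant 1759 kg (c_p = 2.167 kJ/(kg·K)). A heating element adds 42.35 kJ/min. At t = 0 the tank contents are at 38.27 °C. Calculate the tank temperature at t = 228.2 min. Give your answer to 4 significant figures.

32.08 °C

M c_p dT/dt = ṁ c_p (T_in − T) + Q̇.
Rearrange: dT/dt = (T_ss − T)/τ with τ = M/ṁ = 214.932 min and T_ss = T_in + Q̇/(ṁ c_p) = 28.8080 °C.
Integrating: T(t) = T_ss + (T₀ − T_ss) e^(−t/τ).
T(228.2) = 28.8080 + (9.46203)·e^(−228.2/214.932) = 28.8080 + (9.46203)·0.345856 = 32.0805 °C.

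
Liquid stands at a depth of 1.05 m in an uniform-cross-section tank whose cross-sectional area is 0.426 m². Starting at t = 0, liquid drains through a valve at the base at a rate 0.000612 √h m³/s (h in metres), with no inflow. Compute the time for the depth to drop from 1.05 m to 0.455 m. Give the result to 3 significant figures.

487 s

A dh/dt = −Q_out = −0.000612 √h.
Separate and integrate: 2(√h − √h₀) = −(0.000612/A) t.
t = 2A(√h₀ − √h)/0.000612 = 2·0.426·(√1.05 − √0.455)/0.000612
  = 0.85200 × (1.0247 − 0.67454) / 0.000612 = 487.48 s.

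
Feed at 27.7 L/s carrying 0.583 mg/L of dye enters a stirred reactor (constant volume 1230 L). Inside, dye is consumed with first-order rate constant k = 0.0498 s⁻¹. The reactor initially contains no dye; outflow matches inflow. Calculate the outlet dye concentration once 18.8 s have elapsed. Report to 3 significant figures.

0.135 mg/L

Species balance: V dC/dt = Q C_in − Q C − k V C.
This is linear with rate a = Q/V + k = 0.072320 s⁻¹.
C_ss = Q C_in/(Q + kV) = 0.18154 mg/L; C(t) = C_ss + (C₀ − C_ss) e^(−a t).
C(18.8) = 0.18154 + (-0.18154)·e^(−0.072320·18.8) = 0.18154 + (-0.18154)·0.25676 = 0.13493 mg/L.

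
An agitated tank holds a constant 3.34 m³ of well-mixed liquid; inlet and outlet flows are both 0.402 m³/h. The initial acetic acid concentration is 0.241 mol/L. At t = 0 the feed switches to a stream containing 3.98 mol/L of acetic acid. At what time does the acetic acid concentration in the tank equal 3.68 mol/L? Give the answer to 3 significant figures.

Species balance: V dC/dt = Q(C_in − C) ⇒ τ = V/Q = 8.3085 h.
C(t) = C_in + (C₀ − C_in) e^(−t/τ). Set C = 3.68 and solve for t:
e^(−t/τ) = (C − C_in)/(C₀ − C_in) = (3.68 − 3.98)/(0.241 − 3.98) = 0.080235
t = −τ ln(…) = 8.3085 × 2.5228 = 20.961 h.

21.0 h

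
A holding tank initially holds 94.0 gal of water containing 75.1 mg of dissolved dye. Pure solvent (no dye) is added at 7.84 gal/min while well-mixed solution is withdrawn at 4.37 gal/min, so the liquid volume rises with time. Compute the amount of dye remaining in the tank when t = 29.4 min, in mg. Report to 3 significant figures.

29.8 mg

Let m(t) be the amount of dye. Volume: V(t) = V₀ + (Q_in − Q_out) t = 94.0 + 3.4700 t; V(29.4) = 196.02 gal.
Species balance (pure solvent in): dm/dt = −Q_out · m/V(t).
dm/m = −Q_out dt/(V₀ + 3.4700 t); integrating gives ln(m/m₀) = −(Q_out/(Q_in−Q_out)) ln(V/V₀).
m = m₀ (V₀/V)^(Q_out/(Q_in−Q_out)) = 75.1 × (94.0/196.02)^(1.2594) = 29.764 mg.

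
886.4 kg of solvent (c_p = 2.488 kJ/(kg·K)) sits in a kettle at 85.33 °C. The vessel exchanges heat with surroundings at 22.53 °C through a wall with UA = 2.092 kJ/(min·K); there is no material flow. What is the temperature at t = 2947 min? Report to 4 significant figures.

Lumped-capacitance energy balance: M c_p dT/dt = UA(T_amb − T).
dT/dt = (T_ss − T)/τ with T_ss = T_amb = 22.5300 °C, τ = M c_p/UA = 886.4·2.488/2.092 = 1054.19 min.
Solution: T(t) = T_ss + (T₀ − T_ss) e^(−t/τ).
T(2947) = 22.5300 + (62.8000)·0.0610835 = 26.3660 °C.

26.37 °C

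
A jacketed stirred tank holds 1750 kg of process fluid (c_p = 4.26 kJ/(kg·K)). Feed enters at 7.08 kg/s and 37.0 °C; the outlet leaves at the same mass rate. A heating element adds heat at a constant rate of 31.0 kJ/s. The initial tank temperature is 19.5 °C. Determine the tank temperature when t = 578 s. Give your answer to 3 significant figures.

M c_p dT/dt = ṁ c_p (T_in − T) + Q̇.
τ = M/ṁ = 247.18 s; T_ss = T_in + Q̇/(ṁ c_p) = 37.0 + 31.0/(7.08·4.26) = 38.028 °C.
T approaches T_ss exponentially: T(t) = T_ss + (T₀ − T_ss) e^(−t/τ).
T(578) = 38.028 + (-18.528)·e^(−578/247.18) = 38.028 + (-18.528)·0.096480 = 36.240 °C.

36.2 °C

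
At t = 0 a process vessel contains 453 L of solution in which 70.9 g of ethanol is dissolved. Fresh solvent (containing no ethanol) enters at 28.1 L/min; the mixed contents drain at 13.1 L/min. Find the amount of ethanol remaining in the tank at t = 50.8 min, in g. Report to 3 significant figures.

30.0 g

Total volume: dV/dt = Q_in − Q_out = 15.000 L/min, so V(t) = 453 + 15.000 t and V(50.8) = 1215.0 L.
Solute balance: dm/dt = 0 − Q_out C = −Q_out m/V(t).
Separate: dm/m = −Q_out dt/V(t) ⇒ ln(m/m₀) = −(Q_out/(Q_in−Q_out)) ln(V/V₀).
m = m₀ (V₀/V)^(Q_out/(Q_in−Q_out)) = 70.9 × (453/1215.0)^(0.87333) = 29.953 g.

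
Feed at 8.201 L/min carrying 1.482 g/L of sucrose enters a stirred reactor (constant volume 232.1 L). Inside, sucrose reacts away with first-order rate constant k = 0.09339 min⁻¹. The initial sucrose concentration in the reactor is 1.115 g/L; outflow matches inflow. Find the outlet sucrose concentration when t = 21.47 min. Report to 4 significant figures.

0.4515 g/L

Species balance: V dC/dt = Q C_in − Q C − k V C.
This is linear with rate a = Q/V + k = 0.128724 min⁻¹.
C_ss = Q C_in/(Q + kV) = 0.406800 g/L; C(t) = C_ss + (C₀ − C_ss) e^(−a t).
C(21.47) = 0.406800 + (0.708200)·e^(−0.128724·21.47) = 0.406800 + (0.708200)·0.0630579 = 0.451457 g/L.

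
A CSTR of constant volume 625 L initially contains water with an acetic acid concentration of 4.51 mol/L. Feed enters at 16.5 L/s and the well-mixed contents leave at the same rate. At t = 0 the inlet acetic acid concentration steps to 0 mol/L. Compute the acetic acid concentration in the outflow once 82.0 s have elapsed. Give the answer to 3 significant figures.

Mass balance on the solute (V constant): V dC/dt = Q(C_in − C).
So dC/dt = (C_in − C)/τ with τ = V/Q = 625/16.5 = 37.879 s.
Integrating: C(t) = C_in + (C₀ − C_in) e^(−t/τ).
C(82.0) = 0 + (4.51 − 0)·e^(−82.0/37.879) = 0 + (4.5100)·0.11477 = 0.51763 mol/L.

0.518 mol/L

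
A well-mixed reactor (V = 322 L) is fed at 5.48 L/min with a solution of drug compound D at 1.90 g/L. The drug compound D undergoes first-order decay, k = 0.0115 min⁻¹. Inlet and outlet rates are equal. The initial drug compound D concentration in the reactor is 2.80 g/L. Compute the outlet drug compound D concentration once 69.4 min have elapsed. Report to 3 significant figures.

1.36 g/L

Species balance: V dC/dt = Q C_in − Q C − k V C.
This is linear with rate a = Q/V + k = 0.028519 min⁻¹.
C_ss = Q C_in/(Q + kV) = 1.1338 g/L; C(t) = C_ss + (C₀ − C_ss) e^(−a t).
C(69.4) = 1.1338 + (1.6662)·e^(−0.028519·69.4) = 1.1338 + (1.6662)·0.13818 = 1.3641 g/L.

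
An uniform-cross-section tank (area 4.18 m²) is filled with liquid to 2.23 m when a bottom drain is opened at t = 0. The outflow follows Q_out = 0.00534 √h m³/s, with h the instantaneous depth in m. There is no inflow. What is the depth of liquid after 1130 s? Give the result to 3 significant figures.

Accumulation of liquid (constant cross-section A): A dh/dt = −0.00534 √h.
This is separable: 2 d(√h)/dt = −0.00534/A, so √h = √h₀ − (0.00534/(2A)) t.
√h = √2.23 − 0.00534·1130/(2·4.18) = 1.4933 − 0.72179 = 0.77152.
h = 0.77152² = 0.59525 m.

0.595 m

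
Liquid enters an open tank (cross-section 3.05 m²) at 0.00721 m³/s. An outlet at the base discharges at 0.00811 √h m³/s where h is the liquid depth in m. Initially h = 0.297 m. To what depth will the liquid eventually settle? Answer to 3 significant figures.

A dh/dt = Q_in − 0.00811 √h. Steady state requires inflow = outflow:
Q_in = 0.00811 √h_ss ⇒ √h_ss = 0.00721/0.00811 = 0.88903.
h_ss = 0.88903² = 0.79037 m. (Since h₀ = 0.297 m < h_ss, the level will rise toward this value.)

0.790 m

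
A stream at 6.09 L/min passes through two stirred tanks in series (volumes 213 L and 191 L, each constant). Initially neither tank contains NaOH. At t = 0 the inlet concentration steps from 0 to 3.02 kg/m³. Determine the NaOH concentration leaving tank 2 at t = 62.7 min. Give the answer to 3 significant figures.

1.70 kg/m³

Time constants: τᵢ = Vᵢ/Q for each well-mixed tank.
τ₁ = 213/6.09 = 34.975 min; τ₂ = 191/6.09 = 31.363 min.
Tank 1: C₁ = C_in(1 − e^(−t/τ₁)). Tank 2 (τ₁ ≠ τ₂): C₂ = C_in[1 − (τ₁ e^(−t/τ₁) − τ₂ e^(−t/τ₂))/(τ₁ − τ₂)].
At t = 62.7: e^(−t/τ₁) = 0.16651, e^(−t/τ₂) = 0.13545.
C₂ = 3.02·[1 − (34.975·0.16651 − 31.363·0.13545)/(3.6125)] = 3.02·0.56379 = 1.7026 kg/m³.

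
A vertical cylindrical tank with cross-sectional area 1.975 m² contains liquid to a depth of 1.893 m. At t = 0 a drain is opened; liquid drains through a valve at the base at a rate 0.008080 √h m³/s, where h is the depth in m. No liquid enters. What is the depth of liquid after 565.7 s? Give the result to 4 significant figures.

With no inflow, A dh/dt = −0.008080 √h.
∫ h^(−1/2) dh = −(0.008080/A) ∫ dt, giving 2√h = 2√h₀ − (0.008080/A) t.
√h = √1.893 − 0.008080·565.7/(2·1.975) = 1.37586 − 1.15718 = 0.218685.
h = 0.218685² = 0.0478230 m.

0.04782 m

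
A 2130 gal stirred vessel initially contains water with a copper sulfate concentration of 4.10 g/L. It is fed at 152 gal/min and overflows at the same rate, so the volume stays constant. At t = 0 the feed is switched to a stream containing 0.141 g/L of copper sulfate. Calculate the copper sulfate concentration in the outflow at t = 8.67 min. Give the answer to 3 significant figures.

Species balance on the tank: V dC/dt = Q(C_in − C).
Time constant τ = V/Q = 2130/152 = 14.013 min.
This is linear first-order; C(t) = C_in + (C₀ − C_in) e^(−t/τ).
C(8.67) = 0.141 + (4.10 − 0.141)·e^(−8.67/14.013) = 0.141 + (3.9590)·0.53864 = 2.2735 g/L.

2.27 g/L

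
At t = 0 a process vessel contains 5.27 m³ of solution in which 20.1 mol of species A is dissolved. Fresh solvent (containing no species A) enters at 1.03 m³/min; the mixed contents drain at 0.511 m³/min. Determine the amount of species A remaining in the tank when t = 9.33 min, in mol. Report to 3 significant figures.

10.6 mol

Total volume: dV/dt = Q_in − Q_out = 0.51900 m³/min, so V(t) = 5.27 + 0.51900 t and V(9.33) = 10.112 m³.
No species A enters, so dm/dt = −Q_out · (m/V).
dm/m = −Q_out dt/(V₀ + 0.51900 t); integrating gives ln(m/m₀) = −(Q_out/(Q_in−Q_out)) ln(V/V₀).
m = m₀ (V₀/V)^(Q_out/(Q_in−Q_out)) = 20.1 × (5.27/10.112)^(0.98459) = 10.581 mol.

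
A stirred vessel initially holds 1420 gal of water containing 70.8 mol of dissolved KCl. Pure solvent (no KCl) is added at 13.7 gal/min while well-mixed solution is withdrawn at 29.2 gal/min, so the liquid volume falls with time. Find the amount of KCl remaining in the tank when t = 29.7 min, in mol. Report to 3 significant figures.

33.8 mol

Total volume: dV/dt = Q_in − Q_out = -15.500 gal/min, so V(t) = 1420 − 15.500 t and V(29.7) = 959.65 gal.
Species balance (pure solvent in): dm/dt = −Q_out · m/V(t).
Separate: dm/m = −Q_out dt/V(t) ⇒ ln(m/m₀) = −(Q_out/(Q_in−Q_out)) ln(V/V₀).
m = m₀ (V₀/V)^(Q_out/(Q_in−Q_out)) = 70.8 × (1420/959.65)^(-1.8839) = 33.841 mol.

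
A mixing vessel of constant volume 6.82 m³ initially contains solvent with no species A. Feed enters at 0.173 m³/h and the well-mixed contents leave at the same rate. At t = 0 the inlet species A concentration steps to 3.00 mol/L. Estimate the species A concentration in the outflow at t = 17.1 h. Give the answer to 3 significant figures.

Species balance on the tank: V dC/dt = Q(C_in − C).
Time constant τ = V/Q = 6.82/0.173 = 39.422 h.
C approaches C_in exponentially: C(t) = C_in + (C₀ − C_in) e^(−t/τ).
C(17.1) = 3.00 + (0 − 3.00)·e^(−17.1/39.422) = 3.00 + (-3.0000)·0.64806 = 1.0558 mol/L.

1.06 mol/L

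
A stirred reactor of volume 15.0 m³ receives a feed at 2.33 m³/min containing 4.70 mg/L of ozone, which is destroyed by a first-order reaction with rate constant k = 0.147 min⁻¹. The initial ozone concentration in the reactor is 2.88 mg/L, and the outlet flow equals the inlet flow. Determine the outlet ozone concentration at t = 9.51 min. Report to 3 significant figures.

2.44 mg/L

Accumulation = in − out − consumed: V dC/dt = Q C_in − Q C − k V C.
dC/dt = (Q/V) C_in − (Q/V + k) C; effective rate a = Q/V + k = 0.15533 + 0.147 = 0.30233 min⁻¹.
C_ss = Q C_in/(Q + kV) = 2.4148 mg/L; C(t) = C_ss + (C₀ − C_ss) e^(−a t).
C(9.51) = 2.4148 + (0.46523)·e^(−0.30233·9.51) = 2.4148 + (0.46523)·0.056405 = 2.4410 mg/L.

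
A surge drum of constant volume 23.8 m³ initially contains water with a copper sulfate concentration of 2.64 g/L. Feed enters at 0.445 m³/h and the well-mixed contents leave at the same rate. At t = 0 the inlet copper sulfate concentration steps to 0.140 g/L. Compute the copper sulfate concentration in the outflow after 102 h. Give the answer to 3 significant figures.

0.511 g/L

Accumulation = in − out for the solute gives V dC/dt = Q(C_in − C).
Time constant τ = V/Q = 23.8/0.445 = 53.483 h.
C approaches C_in exponentially: C(t) = C_in + (C₀ − C_in) e^(−t/τ).
C(102) = 0.140 + (2.64 − 0.140)·e^(−102/53.483) = 0.140 + (2.5000)·0.14850 = 0.51126 g/L.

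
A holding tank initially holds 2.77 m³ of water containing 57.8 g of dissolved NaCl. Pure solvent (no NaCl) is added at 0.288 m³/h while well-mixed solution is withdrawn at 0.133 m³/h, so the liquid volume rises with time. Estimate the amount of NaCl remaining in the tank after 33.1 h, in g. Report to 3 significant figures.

23.5 g

Let m(t) be the amount of NaCl. Volume: V(t) = V₀ + (Q_in − Q_out) t = 2.77 + 0.15500 t; V(33.1) = 7.9005 m³.
Species balance (pure solvent in): dm/dt = −Q_out · m/V(t).
dm/m = −Q_out dt/(V₀ + 0.15500 t); integrating gives ln(m/m₀) = −(Q_out/(Q_in−Q_out)) ln(V/V₀).
m = m₀ (V₀/V)^(Q_out/(Q_in−Q_out)) = 57.8 × (2.77/7.9005)^(0.85806) = 23.516 g.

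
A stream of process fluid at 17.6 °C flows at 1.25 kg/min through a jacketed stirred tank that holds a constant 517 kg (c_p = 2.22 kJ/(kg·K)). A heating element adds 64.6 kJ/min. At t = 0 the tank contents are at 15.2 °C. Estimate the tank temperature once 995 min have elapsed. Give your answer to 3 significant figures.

38.6 °C

Heat balance on the well-mixed liquid: M c_p dT/dt = ṁ c_p (T_in − T) + 64.6.
Rearrange: dT/dt = (T_ss − T)/τ with τ = M/ṁ = 413.60 min and T_ss = T_in + Q̇/(ṁ c_p) = 40.879 °C.
Solution: T(t) = T_ss + (T₀ − T_ss) e^(−t/τ).
T(995) = 40.879 + (-25.679)·e^(−995/413.60) = 40.879 + (-25.679)·0.090202 = 38.563 °C.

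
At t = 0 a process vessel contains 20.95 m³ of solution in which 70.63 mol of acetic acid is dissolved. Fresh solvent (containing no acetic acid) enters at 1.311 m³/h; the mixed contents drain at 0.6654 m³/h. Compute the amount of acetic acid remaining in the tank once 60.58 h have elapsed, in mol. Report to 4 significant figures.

Total volume: dV/dt = Q_in − Q_out = 0.645600 m³/h, so V(t) = 20.95 + 0.645600 t and V(60.58) = 60.0604 m³.
Species balance (pure solvent in): dm/dt = −Q_out · m/V(t).
Separate: dm/m = −Q_out dt/V(t) ⇒ ln(m/m₀) = −(Q_out/(Q_in−Q_out)) ln(V/V₀).
m = m₀ (V₀/V)^(Q_out/(Q_in−Q_out)) = 70.63 × (20.95/60.0604)^(1.03067) = 23.8537 mol.

23.85 mol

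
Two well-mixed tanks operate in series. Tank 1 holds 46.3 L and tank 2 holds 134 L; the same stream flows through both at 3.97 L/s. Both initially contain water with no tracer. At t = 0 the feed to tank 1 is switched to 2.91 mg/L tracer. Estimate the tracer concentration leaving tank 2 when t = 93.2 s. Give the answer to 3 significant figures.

2.63 mg/L

Time constants: τᵢ = Vᵢ/Q for each well-mixed tank.
τ₁ = 46.3/3.97 = 11.662 s; τ₂ = 134/3.97 = 33.753 s.
Tank 1: C₁ = C_in(1 − e^(−t/τ₁)). Tank 2 (τ₁ ≠ τ₂): C₂ = C_in[1 − (τ₁ e^(−t/τ₁) − τ₂ e^(−t/τ₂))/(τ₁ − τ₂)].
At t = 93.2: e^(−t/τ₁) = 0.00033834, e^(−t/τ₂) = 0.063214.
C₂ = 2.91·[1 − (11.662·0.00033834 − 33.753·0.063214)/(-22.091)] = 2.91·0.90359 = 2.6295 mg/L.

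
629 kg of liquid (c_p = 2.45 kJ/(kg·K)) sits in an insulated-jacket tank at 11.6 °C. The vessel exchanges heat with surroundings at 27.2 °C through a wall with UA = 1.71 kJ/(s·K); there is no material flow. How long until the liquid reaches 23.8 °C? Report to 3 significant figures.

1370 s

Unsteady energy balance on the tank contents: M c_p dT/dt = −UA(T − T_amb).
τ = M c_p/UA = 901.20 s; T_ss = T_amb = 27.200 °C.
T(t) = T_ss + (T₀ − T_ss)e^(−t/τ); set T = 23.8:
t = −τ ln[(T − T_ss)/(T₀ − T_ss)] = −901.20 · ln(0.21795) = 1373.0 s.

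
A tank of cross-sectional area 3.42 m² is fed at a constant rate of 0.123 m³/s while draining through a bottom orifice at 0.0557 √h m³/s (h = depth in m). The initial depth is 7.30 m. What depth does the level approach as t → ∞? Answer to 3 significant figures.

Level balance: A dh/dt = 0.123 − 0.0557 √h. Setting dh/dt = 0:
Q_in = 0.0557 √h_ss ⇒ √h_ss = 0.123/0.0557 = 2.2083.
h_ss = 2.2083² = 4.8764 m. (Since h₀ = 7.30 m > h_ss, the level will fall toward this value.)

4.88 m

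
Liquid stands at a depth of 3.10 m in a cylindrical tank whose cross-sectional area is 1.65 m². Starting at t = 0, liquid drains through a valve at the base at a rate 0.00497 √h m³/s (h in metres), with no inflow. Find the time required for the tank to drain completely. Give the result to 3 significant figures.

1170 s

With no inflow, A dh/dt = −0.00497 √h.
This is separable: 2 d(√h)/dt = −0.00497/A, so √h = √h₀ − (0.00497/(2A)) t.
Set h = 0: 2√h₀ = (0.00497/A) t_empty ⇒ t_empty = 2A√h₀/0.00497.
t_empty = 2·1.65·√3.10/0.00497 = 3.3000·1.7607/0.00497 = 1169.1 s.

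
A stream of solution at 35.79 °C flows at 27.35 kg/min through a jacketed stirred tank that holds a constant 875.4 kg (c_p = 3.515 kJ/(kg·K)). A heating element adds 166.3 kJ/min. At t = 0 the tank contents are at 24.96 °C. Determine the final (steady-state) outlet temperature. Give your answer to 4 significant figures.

37.52 °C

M c_p dT/dt = ṁ c_p (T_in − T) + Q̇.
At steady state dT/dt = 0 ⇒ T_ss = T_in + Q̇/(ṁ c_p) = 35.79 + 166.3/(27.35·3.515) = 37.5199 °C.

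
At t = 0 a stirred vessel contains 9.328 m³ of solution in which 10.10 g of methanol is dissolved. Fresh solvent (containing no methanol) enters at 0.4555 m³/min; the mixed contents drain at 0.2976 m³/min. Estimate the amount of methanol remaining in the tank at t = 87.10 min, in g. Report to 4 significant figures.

1.831 g

Let m(t) be the amount of methanol. Volume: V(t) = V₀ + (Q_in − Q_out) t = 9.328 + 0.157900 t; V(87.10) = 23.0811 m³.
Species balance (pure solvent in): dm/dt = −Q_out · m/V(t).
Separate: dm/m = −Q_out dt/V(t) ⇒ ln(m/m₀) = −(Q_out/(Q_in−Q_out)) ln(V/V₀).
m = m₀ (V₀/V)^(Q_out/(Q_in−Q_out)) = 10.10 × (9.328/23.0811)^(1.88474) = 1.83121 g.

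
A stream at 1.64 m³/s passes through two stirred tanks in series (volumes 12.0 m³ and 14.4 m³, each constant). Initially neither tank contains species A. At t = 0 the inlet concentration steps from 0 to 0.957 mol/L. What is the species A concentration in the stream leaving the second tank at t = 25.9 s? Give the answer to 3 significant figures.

Each tank obeys Vᵢ dCᵢ/dt = Q(Cᵢ₋₁ − Cᵢ), so τᵢ = Vᵢ/Q.
τ₁ = 12.0/1.64 = 7.3171 s; τ₂ = 14.4/1.64 = 8.7805 s.
Tank 1: C₁ = C_in(1 − e^(−t/τ₁)). Tank 2 (τ₁ ≠ τ₂): C₂ = C_in[1 − (τ₁ e^(−t/τ₁) − τ₂ e^(−t/τ₂))/(τ₁ − τ₂)].
At t = 25.9: e^(−t/τ₁) = 0.029023, e^(−t/τ₂) = 0.052354.
C₂ = 0.957·[1 − (7.3171·0.029023 − 8.7805·0.052354)/(-1.4634)] = 0.957·0.83099 = 0.79526 mol/L.

0.795 mol/L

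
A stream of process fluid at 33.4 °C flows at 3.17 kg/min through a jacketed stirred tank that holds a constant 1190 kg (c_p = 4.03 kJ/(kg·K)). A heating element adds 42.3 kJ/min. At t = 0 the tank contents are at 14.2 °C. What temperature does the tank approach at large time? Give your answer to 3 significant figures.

M c_p dT/dt = ṁ c_p (T_in − T) + Q̇.
At steady state dT/dt = 0 ⇒ T_ss = T_in + Q̇/(ṁ c_p) = 33.4 + 42.3/(3.17·4.03) = 36.711 °C.

36.7 °C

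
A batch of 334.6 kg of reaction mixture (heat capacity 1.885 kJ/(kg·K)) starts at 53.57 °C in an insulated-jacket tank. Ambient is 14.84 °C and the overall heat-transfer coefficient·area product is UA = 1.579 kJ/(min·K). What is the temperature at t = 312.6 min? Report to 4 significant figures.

Energy balance: M c_p dT/dt = −UA(T − T_amb).
dT/dt = (T_ss − T)/τ with T_ss = T_amb = 14.8400 °C, τ = M c_p/UA = 334.6·1.885/1.579 = 399.443 min.
Solution: T(t) = T_ss + (T₀ − T_ss) e^(−t/τ).
T(312.6) = 14.8400 + (38.7300)·0.457221 = 32.5482 °C.

32.55 °C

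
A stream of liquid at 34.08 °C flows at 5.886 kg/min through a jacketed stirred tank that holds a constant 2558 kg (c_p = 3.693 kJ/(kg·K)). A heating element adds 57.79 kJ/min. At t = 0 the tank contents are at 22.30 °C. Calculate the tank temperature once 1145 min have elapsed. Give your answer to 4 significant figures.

35.70 °C

M c_p dT/dt = ṁ c_p (T_in − T) + Q̇.
τ = M/ṁ = 434.591 min; T_ss = T_in + Q̇/(ṁ c_p) = 34.08 + 57.79/(5.886·3.693) = 36.7386 °C.
Integrating: T(t) = T_ss + (T₀ − T_ss) e^(−t/τ).
T(1145) = 36.7386 + (-14.4386)·e^(−1145/434.591) = 36.7386 + (-14.4386)·0.0717431 = 35.7027 °C.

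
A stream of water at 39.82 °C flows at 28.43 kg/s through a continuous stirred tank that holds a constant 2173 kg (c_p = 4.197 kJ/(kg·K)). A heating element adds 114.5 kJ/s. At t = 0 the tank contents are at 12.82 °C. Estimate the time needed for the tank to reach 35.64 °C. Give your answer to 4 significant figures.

Energy balance: M c_p dT/dt = ṁ c_p (T_in − T) + 114.5.
τ = M/ṁ = 76.4333 s; T_ss = T_in + Q̇/(ṁ c_p) = 40.7796 °C.
T(t) = T_ss + (T₀ − T_ss) e^(−t/τ). Set T = 35.64:
e^(−t/τ) = (35.64 − 40.7796)/(12.82 − 40.7796) = 0.183822
t = −76.4333 · ln(0.183822) = 129.462 s.

129.5 s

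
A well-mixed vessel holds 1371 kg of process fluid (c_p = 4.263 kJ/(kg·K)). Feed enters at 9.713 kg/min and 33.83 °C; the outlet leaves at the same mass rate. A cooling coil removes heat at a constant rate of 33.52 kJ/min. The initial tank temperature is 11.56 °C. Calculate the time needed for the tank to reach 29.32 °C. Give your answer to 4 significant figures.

M c_p dT/dt = ṁ c_p (T_in − T) − Q̇.
τ = M/ṁ = 141.151 min; T_ss = T_in − Q̇/(ṁ c_p) = 33.0205 °C.
T(t) = T_ss + (T₀ − T_ss) e^(−t/τ). Set T = 29.32:
e^(−t/τ) = (29.32 − 33.0205)/(11.56 − 33.0205) = 0.172432
t = −141.151 · ln(0.172432) = 248.109 min.

248.1 min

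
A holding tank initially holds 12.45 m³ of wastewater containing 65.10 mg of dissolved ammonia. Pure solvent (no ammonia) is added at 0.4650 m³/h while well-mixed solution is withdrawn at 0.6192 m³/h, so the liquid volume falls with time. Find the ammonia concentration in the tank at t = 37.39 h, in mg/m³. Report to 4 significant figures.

0.8015 mg/m³

Total volume: dV/dt = Q_in − Q_out = -0.154200 m³/h, so V(t) = 12.45 − 0.154200 t and V(37.39) = 6.68446 m³.
Species balance (pure solvent in): dm/dt = −Q_out · m/V(t).
dm/m = −Q_out dt/(V₀ − 0.154200 t); integrating gives ln(m/m₀) = −(Q_out/(Q_in−Q_out)) ln(V/V₀).
m = m₀ (V₀/V)^(Q_out/(Q_in−Q_out)) = 65.10 × (12.45/6.68446)^(-4.01556) = 5.35754 mg.
C = m/V = 5.35754/6.68446 = 0.801492 mg/m³.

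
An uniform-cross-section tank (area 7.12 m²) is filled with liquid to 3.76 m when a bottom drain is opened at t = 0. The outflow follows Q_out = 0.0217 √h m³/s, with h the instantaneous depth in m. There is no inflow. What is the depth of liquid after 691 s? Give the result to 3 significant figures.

0.785 m

With no inflow, A dh/dt = −0.0217 √h.
∫ h^(−1/2) dh = −(0.0217/A) ∫ dt, giving 2√h = 2√h₀ − (0.0217/A) t.
√h = √3.76 − 0.0217·691/(2·7.12) = 1.9391 − 1.0530 = 0.88607.
h = 0.88607² = 0.78513 m.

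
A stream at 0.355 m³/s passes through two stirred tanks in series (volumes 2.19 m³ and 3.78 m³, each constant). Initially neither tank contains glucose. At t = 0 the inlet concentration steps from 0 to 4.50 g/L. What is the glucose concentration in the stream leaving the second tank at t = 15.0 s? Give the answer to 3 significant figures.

Species balance on tank i: dCᵢ/dt = (Cᵢ₋₁ − Cᵢ)/τᵢ with τᵢ = Vᵢ/Q.
τ₁ = 2.19/0.355 = 6.1690 s; τ₂ = 3.78/0.355 = 10.648 s.
Solving the cascade with C₁(0)=C₂(0)=0 gives C₂(t) = C_in[1 − (τ₁ e^(−t/τ₁) − τ₂ e^(−t/τ₂))/(τ₁ − τ₂)].
At t = 15.0: e^(−t/τ₁) = 0.087904, e^(−t/τ₂) = 0.24445.
C₂ = 4.50·[1 − (6.1690·0.087904 − 10.648·0.24445)/(-4.4789)] = 4.50·0.53992 = 2.4296 g/L.

2.43 g/L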